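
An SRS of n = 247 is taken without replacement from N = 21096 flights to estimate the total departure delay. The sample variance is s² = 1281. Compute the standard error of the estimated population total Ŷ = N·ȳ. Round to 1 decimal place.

Var(Ŷ) = N²·Var(ȳ) = N²·(1 − n/N)·s²/n.
f = 247/21096 = 0.01170838; Var(ȳ) = 0.98829162·1281/247 = 5.1255124.
Var(Ŷ) = 21096² · 5.1255124 = 2.2810643 × 10^9.
SE(Ŷ) = √(2.2810643 × 10^9) = 47760.5.

47760.5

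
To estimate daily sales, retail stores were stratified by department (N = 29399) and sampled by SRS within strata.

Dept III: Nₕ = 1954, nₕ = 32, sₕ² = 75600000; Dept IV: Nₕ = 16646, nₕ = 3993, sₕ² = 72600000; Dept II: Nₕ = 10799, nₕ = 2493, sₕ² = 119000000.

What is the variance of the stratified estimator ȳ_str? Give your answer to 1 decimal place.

Var(ȳ_str) = Σₕ Wₕ²(1 − fₕ)sₕ²/nₕ with Wₕ = Nₕ/N, N = 29399.
Dept III: Wₕ = 0.06646485; term = 0.06646485²·(1 − 0.01637666)·75600000/32 = 10265.607.
Dept IV: Wₕ = 0.56620974; term = 0.56620974²·(1 − 0.23987745)·72600000/3993 = 4430.7331.
Dept II: Wₕ = 0.36732542; term = 0.36732542²·(1 − 0.23085471)·119000000/2493 = 4953.7608.
Sum = 19650.101.

19650.1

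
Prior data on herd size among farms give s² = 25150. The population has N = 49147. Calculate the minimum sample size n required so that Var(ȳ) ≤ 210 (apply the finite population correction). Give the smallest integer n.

120

Without fpc, n₀ = s²/D = 25150/210 = 119.7619.
With fpc, (1 − n/N)·s²/n ≤ D requires n ≥ n₀/(1 + n₀/N) = 119.7619/(1 + 119.7619/49147) = 119.4708.
Rounding up, n = 120.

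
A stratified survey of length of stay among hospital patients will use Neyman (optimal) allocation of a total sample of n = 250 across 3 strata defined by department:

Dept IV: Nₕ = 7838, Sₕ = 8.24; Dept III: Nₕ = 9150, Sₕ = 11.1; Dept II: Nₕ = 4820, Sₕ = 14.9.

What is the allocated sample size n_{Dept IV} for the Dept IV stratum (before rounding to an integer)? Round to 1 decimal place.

Neyman allocation: nₕ = n·NₕSₕ / Σⱼ NⱼSⱼ.
Σ NⱼSⱼ = 7838·8.24 + 9150·11.1 + 4820·14.9 = 237968.12.
n_{Dept IV} = 250·7838·8.24 / 237968.12 = 67.9.

67.9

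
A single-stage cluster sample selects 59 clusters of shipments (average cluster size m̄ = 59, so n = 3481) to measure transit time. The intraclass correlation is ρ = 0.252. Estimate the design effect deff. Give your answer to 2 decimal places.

15.62

deff = 1 + (59 − 1)·0.252 = 1 + 14.616 = 15.616.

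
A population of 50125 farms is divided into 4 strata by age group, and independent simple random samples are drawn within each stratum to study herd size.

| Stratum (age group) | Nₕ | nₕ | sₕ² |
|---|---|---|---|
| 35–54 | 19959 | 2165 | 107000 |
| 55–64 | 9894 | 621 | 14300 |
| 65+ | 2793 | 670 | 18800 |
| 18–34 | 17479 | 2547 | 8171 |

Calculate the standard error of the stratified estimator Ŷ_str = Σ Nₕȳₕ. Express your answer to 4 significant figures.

143800

Var(Ŷ_str) = Σₕ Nₕ²(1 − fₕ)sₕ²/nₕ.
35–54: 19959²·(1 − 2165/19959)·107000/2165 = 1.755247 × 10^10.
55–64: 9894²·(1 − 621/9894)·14300/621 = 2.112694 × 10^9.
65+: 2793²·(1 − 670/2793)·18800/670 = 1.6638109 × 10^8.
18–34: 17479²·(1 − 2547/17479)·8171/2547 = 8.3729949 × 10^8.
Sum = 2.0668845 × 10^10.
SE = √(2.0668845 × 10^10) = 143800.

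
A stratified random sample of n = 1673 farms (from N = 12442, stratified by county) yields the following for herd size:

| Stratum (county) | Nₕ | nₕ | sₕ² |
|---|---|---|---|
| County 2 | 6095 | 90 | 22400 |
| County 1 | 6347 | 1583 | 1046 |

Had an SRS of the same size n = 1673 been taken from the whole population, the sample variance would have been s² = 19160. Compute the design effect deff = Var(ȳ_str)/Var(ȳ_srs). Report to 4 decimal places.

5.9495

Var(ȳ_str) = Σ Wₕ²(1−fₕ)sₕ²/nₕ with Wₕ = Nₕ/12442:
  County 2: (6095/12442)²·(1−90/6095)·22400/90 = 58.845307
  County 1: (6347/12442)²·(1−1583/6347)·1046/1583 = 0.12906564
  → Var(ȳ_str) = 58.974373.
Var(ȳ_srs) = (1 − 1673/12442)·19160/1673 = 9.9125352.
deff = 58.974373 / 9.9125352 = 5.9495.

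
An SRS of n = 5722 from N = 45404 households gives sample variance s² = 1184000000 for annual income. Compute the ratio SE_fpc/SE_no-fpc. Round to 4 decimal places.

f = n/N = 5722/45404 = 0.12602414.
SE_no-fpc = √(s²/n) = 454.88532; SE_fpc = √((1−f)s²/n) = 425.25717.
Ratio = √(1−f) = 0.93486676.

0.9349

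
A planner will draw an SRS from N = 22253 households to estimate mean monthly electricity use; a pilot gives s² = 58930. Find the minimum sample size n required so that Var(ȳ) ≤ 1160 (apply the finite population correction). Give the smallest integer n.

Without fpc, n₀ = s²/D = 58930/1160 = 50.8017.
With fpc, (1 − n/N)·s²/n ≤ D requires n ≥ n₀/(1 + n₀/N) = 50.8017/(1 + 50.8017/22253) = 50.6860.
Rounding up, n = 51.

51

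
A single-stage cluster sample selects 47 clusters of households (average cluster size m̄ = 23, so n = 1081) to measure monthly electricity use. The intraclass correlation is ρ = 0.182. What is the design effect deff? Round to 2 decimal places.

5.00

deff = 1 + (23 − 1)·0.182 = 1 + 4.004 = 5.004.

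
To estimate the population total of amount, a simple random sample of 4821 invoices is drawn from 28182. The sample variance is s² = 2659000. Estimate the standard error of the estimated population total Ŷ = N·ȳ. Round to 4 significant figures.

Var(Ŷ) = N²·Var(ȳ) = N²·(1 − n/N)·s²/n.
f = 4821/28182 = 0.17106664; Var(ȳ) = 0.82893336·2659000/4821 = 457.19432.
Var(Ŷ) = 28182² · 457.19432 = 3.6311522 × 10^11.
SE(Ŷ) = √(3.6311522 × 10^11) = 602600.

602600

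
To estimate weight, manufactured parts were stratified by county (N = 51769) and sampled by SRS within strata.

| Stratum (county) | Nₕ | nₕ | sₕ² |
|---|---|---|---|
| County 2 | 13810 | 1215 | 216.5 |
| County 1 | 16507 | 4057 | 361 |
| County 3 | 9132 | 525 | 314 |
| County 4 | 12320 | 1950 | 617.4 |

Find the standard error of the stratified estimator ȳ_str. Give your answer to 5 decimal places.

0.22588

Var(ȳ_str) = Σₕ Wₕ²(1 − fₕ)sₕ²/nₕ with Wₕ = Nₕ/N, N = 51769.
County 2: Wₕ = 0.26676196; term = 0.26676196²·(1 − 0.08797972)·216.5/1215 = 0.011564688.
County 1: Wₕ = 0.31885878; term = 0.31885878²·(1 − 0.24577452)·361/4057 = 0.0068233892.
County 3: Wₕ = 0.17639900; term = 0.17639900²·(1 − 0.05749014)·314/525 = 0.017540764.
County 4: Wₕ = 0.23798026; term = 0.23798026²·(1 − 0.15827922)·617.4/1950 = 0.015093221.
Sum = 0.051022062.
SE = √(0.051022062) = 0.22588.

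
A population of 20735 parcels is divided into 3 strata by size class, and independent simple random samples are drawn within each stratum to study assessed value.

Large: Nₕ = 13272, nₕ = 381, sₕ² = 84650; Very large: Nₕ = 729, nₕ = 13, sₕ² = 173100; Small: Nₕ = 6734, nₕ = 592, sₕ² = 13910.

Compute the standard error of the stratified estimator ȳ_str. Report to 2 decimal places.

10.34

Var(ȳ_str) = Σₕ Wₕ²(1 − fₕ)sₕ²/nₕ with Wₕ = Nₕ/N, N = 20735.
Large: Wₕ = 0.64007716; term = 0.64007716²·(1 − 0.02870705)·84650/381 = 88.413155.
Very large: Wₕ = 0.03515795; term = 0.03515795²·(1 − 0.01783265)·173100/13 = 16.16539.
Small: Wₕ = 0.32476489; term = 0.32476489²·(1 − 0.08791209)·13910/592 = 2.2603738.
Sum = 106.83892.
SE = √(106.83892) = 10.34.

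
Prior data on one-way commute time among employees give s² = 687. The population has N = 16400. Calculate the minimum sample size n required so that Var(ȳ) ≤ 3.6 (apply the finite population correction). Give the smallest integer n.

189

Without fpc, n₀ = s²/D = 687/3.6 = 190.8333.
With fpc, (1 − n/N)·s²/n ≤ D requires n ≥ n₀/(1 + n₀/N) = 190.8333/(1 + 190.8333/16400) = 188.6383.
Rounding up, n = 189.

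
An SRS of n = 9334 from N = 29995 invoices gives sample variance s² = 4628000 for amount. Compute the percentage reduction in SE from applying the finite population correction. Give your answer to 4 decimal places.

f = n/N = 9334/29995 = 0.31118520.
SE_no-fpc = √(s²/n) = 22.267055; SE_fpc = √((1−f)s²/n) = 18.480513.
Ratio = √(1−f) = 0.82994867. Reduction = 100·(1 − 0.82994867) = 17.0051%.

17.0051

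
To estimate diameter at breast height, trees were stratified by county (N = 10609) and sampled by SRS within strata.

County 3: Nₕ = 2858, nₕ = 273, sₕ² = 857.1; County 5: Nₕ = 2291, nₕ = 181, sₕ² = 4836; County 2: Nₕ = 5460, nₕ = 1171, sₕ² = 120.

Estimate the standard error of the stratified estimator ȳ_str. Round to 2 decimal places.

1.17

Var(ȳ_str) = Σₕ Wₕ²(1 − fₕ)sₕ²/nₕ with Wₕ = Nₕ/N, N = 10609.
County 3: Wₕ = 0.26939391; term = 0.26939391²·(1 − 0.09552134)·857.1/273 = 0.20608326.
County 5: Wₕ = 0.21594872; term = 0.21594872²·(1 − 0.07900480)·4836/181 = 1.1475361.
County 2: Wₕ = 0.51465737; term = 0.51465737²·(1 − 0.21446886)·120/1171 = 0.021321814.
Sum = 1.3749412.
SE = √(1.3749412) = 1.17.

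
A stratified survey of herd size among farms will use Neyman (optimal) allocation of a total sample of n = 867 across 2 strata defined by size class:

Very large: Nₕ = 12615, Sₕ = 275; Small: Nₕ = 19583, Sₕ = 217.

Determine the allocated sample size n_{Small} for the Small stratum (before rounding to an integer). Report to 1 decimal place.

Neyman allocation: nₕ = n·NₕSₕ / Σⱼ NⱼSⱼ.
Σ NⱼSⱼ = 12615·275 + 19583·217 = 7.718636 × 10^6.
n_{Small} = 867·19583·217 / (7.718636 × 10^6) = 477.3.

477.3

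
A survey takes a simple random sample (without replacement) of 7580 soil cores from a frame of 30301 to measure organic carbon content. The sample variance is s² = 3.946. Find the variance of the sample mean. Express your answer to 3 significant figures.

Under SRS without replacement, Var(ȳ) = (1 − f)·s²/n with f = n/N = 7580/30301 = 0.25015676.
Var(ȳ) = (1 − 0.25015676)·3.946/7580 = 0.74984324·5.2058047 × 10^-4 = 3.9035375 × 10^-4.

3.90 × 10^-4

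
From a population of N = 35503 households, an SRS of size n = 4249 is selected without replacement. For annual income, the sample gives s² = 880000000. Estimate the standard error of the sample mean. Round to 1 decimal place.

Under SRS without replacement, Var(ȳ) = (1 − f)·s²/n with f = n/N = 4249/35503 = 0.11968003.
Var(ȳ) = (1 − 0.11968003)·880000000/4249 = 0.88031997·207107.55 = 182320.92.
SE(ȳ) = √(182320.92) = 427.0.

427.0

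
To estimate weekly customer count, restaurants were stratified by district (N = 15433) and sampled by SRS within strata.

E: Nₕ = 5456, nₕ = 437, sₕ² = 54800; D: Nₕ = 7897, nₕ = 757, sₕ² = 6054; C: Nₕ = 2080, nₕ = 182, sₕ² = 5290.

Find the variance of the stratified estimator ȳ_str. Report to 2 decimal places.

16.79

Var(ȳ_str) = Σₕ Wₕ²(1 − fₕ)sₕ²/nₕ with Wₕ = Nₕ/N, N = 15433.
E: Wₕ = 0.35352815; term = 0.35352815²·(1 − 0.08009531)·54800/437 = 14.4175.
D: Wₕ = 0.51169572; term = 0.51169572²·(1 − 0.09585919)·6054/757 = 1.8932422.
C: Wₕ = 0.13477613; term = 0.13477613²·(1 − 0.08750000)·5290/182 = 0.48177373.
Sum = 16.792516.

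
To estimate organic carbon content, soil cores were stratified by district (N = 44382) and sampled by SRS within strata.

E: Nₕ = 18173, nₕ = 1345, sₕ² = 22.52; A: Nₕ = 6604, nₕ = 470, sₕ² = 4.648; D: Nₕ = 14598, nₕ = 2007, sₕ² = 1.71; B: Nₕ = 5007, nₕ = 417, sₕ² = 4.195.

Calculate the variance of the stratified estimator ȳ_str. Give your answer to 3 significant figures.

0.00300

Var(ȳ_str) = Σₕ Wₕ²(1 − fₕ)sₕ²/nₕ with Wₕ = Nₕ/N, N = 44382.
E: Wₕ = 0.40946780; term = 0.40946780²·(1 − 0.07401090)·22.52/1345 = 0.00259951.
A: Wₕ = 0.14879906; term = 0.14879906²·(1 − 0.07116899)·4.648/470 = 2.0337865 × 10^-4.
D: Wₕ = 0.32891713; term = 0.32891713²·(1 − 0.13748459)·1.71/2007 = 7.9503927 × 10^-5.
B: Wₕ = 0.11281601; term = 0.11281601²·(1 − 0.08328340)·4.195/417 = 1.1737415 × 10^-4.
Sum = 0.0029997667.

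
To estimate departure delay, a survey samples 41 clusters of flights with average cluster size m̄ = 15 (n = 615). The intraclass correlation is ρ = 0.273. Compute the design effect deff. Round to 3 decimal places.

4.822

deff = 1 + (15 − 1)·0.273 = 1 + 3.822 = 4.822.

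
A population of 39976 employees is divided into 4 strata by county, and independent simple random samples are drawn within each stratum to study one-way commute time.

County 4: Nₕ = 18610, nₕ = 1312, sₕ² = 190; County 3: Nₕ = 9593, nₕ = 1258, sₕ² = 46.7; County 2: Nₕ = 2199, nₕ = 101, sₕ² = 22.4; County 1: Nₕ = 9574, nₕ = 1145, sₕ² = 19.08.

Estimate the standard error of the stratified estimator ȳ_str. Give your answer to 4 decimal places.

Var(ȳ_str) = Σₕ Wₕ²(1 − fₕ)sₕ²/nₕ with Wₕ = Nₕ/N, N = 39976.
County 4: Wₕ = 0.46552932; term = 0.46552932²·(1 − 0.07049973)·190/1312 = 0.029171809.
County 3: Wₕ = 0.23996898; term = 0.23996898²·(1 − 0.13113729)·46.7/1258 = 0.0018573665.
County 2: Wₕ = 0.05500800; term = 0.05500800²·(1 − 0.04592997)·22.4/101 = 6.4026341 × 10^-4.
County 1: Wₕ = 0.23949370; term = 0.23949370²·(1 − 0.11959474)·19.08/1145 = 8.4147979 × 10^-4.
Sum = 0.032510919.
SE = √(0.032510919) = 0.1803.

0.1803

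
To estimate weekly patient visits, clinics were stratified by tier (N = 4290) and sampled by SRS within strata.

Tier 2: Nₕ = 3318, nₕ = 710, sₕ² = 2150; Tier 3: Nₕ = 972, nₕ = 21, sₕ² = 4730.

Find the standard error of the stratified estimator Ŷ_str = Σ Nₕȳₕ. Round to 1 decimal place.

Var(Ŷ_str) = Σₕ Nₕ²(1 − fₕ)sₕ²/nₕ.
Tier 2: 3318²·(1 − 710/3318)·2150/710 = 2.6203788 × 10^7.
Tier 3: 972²·(1 − 21/972)·4730/21 = 2.0820379 × 10^8.
Sum = 2.3440758 × 10^8.
SE = √(2.3440758 × 10^8) = 15310.4.

15310.4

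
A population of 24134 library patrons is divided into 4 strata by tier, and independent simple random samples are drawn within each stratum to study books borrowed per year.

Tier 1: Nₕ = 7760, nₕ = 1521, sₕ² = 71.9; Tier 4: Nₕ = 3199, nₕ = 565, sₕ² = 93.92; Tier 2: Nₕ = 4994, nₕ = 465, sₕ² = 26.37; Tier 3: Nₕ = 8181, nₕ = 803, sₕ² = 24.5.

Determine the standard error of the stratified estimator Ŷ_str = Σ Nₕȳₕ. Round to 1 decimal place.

Var(Ŷ_str) = Σₕ Nₕ²(1 − fₕ)sₕ²/nₕ.
Tier 1: 7760²·(1 − 1521/7760)·71.9/1521 = 2.2886342 × 10^6.
Tier 4: 3199²·(1 − 565/3199)·93.92/565 = 1.4006823 × 10^6.
Tier 2: 4994²·(1 − 465/4994)·26.37/465 = 1.2826496 × 10^6.
Tier 3: 8181²·(1 − 803/8181)·24.5/803 = 1.8416012 × 10^6.
Sum = 6.8135673 × 10^6.
SE = √(6.8135673 × 10^6) = 2610.3.

2610.3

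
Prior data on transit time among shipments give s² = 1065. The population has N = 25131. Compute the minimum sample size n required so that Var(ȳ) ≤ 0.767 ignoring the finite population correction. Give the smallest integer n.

Without fpc, n₀ = s²/D = 1065/0.767 = 1388.5267.
Rounding up, n = 1389.

1389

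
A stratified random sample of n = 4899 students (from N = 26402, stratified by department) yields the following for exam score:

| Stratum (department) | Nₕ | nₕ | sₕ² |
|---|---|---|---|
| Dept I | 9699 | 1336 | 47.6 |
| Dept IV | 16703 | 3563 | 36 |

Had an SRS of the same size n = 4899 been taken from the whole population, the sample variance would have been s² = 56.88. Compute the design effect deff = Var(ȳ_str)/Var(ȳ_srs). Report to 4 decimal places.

Var(ȳ_str) = Σ Wₕ²(1−fₕ)sₕ²/nₕ with Wₕ = Nₕ/26402:
  Dept I: (9699/26402)²·(1−1336/9699)·47.6/1336 = 0.0041458721
  Dept IV: (16703/26402)²·(1−3563/16703)·36/3563 = 0.0031812872
  → Var(ȳ_str) = 0.0073271593.
Var(ȳ_srs) = (1 − 4899/26402)·56.88/4899 = 0.0094561505.
deff = 0.0073271593 / 0.0094561505 = 0.7749.

0.7749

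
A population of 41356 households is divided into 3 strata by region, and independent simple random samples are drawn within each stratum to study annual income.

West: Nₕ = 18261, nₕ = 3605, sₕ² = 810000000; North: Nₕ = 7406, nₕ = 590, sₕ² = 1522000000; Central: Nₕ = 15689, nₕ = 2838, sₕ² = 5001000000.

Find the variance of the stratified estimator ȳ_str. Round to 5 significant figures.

Var(ȳ_str) = Σₕ Wₕ²(1 − fₕ)sₕ²/nₕ with Wₕ = Nₕ/N, N = 41356.
West: Wₕ = 0.44155624; term = 0.44155624²·(1 − 0.19741526)·810000000/3605 = 35159.502.
North: Wₕ = 0.17907921; term = 0.17907921²·(1 − 0.07966514)·1522000000/590 = 76137.546.
Central: Wₕ = 0.37936454; term = 0.37936454²·(1 − 0.18089107)·5001000000/2838 = 207730.18.
Sum = 319027.23.

319030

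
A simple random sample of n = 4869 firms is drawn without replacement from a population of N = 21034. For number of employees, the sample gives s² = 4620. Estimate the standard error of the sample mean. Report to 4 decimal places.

Under SRS without replacement, Var(ȳ) = (1 − f)·s²/n with f = n/N = 4869/21034 = 0.23148236.
Var(ȳ) = (1 − 0.23148236)·4620/4869 = 0.76851764·0.94886014 = 0.72921575.
SE(ȳ) = √(0.72921575) = 0.8539.

0.8539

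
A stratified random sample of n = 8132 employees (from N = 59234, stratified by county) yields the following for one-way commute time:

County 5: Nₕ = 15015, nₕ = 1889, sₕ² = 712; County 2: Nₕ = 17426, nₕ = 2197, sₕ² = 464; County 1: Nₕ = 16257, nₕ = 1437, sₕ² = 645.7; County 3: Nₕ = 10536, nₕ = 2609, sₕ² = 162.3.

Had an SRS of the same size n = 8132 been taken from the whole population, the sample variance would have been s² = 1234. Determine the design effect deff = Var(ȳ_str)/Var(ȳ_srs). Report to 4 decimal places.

Var(ȳ_str) = Σ Wₕ²(1−fₕ)sₕ²/nₕ with Wₕ = Nₕ/59234:
  County 5: (15015/59234)²·(1−1889/15015)·712/1889 = 0.021172086
  County 2: (17426/59234)²·(1−2197/17426)·464/2197 = 0.015974045
  County 1: (16257/59234)²·(1−1437/16257)·645.7/1437 = 0.030854642
  County 3: (10536/59234)²·(1−2609/10536)·162.3/2609 = 0.0014807677
  → Var(ȳ_str) = 0.069481541.
Var(ȳ_srs) = (1 − 8132/59234)·1234/8132 = 0.13091356.
deff = 0.069481541 / 0.13091356 = 0.5307.

0.5307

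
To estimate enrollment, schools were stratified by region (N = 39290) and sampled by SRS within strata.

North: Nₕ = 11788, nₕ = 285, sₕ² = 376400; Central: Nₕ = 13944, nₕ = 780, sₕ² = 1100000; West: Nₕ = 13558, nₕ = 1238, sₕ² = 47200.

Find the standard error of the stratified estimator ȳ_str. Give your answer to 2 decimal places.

Var(ȳ_str) = Σₕ Wₕ²(1 − fₕ)sₕ²/nₕ with Wₕ = Nₕ/N, N = 39290.
North: Wₕ = 0.30002545; term = 0.30002545²·(1 − 0.02417713)·376400/285 = 116.00907.
Central: Wₕ = 0.35489947; term = 0.35489947²·(1 − 0.05593804)·1100000/780 = 167.69081.
West: Wₕ = 0.34507508; term = 0.34507508²·(1 − 0.09131140)·47200/1238 = 4.1253769.
Sum = 287.82526.
SE = √(287.82526) = 16.97.

16.97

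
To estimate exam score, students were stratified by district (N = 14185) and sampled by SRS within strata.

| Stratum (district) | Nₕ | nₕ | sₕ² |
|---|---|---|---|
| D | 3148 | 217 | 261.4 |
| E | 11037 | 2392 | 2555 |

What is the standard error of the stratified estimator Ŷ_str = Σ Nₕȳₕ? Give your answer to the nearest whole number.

10632

Var(Ŷ_str) = Σₕ Nₕ²(1 − fₕ)sₕ²/nₕ.
D: 3148²·(1 − 217/3148)·261.4/217 = 1.1114665 × 10^7.
E: 11037²·(1 − 2392/11037)·2555/2392 = 1.019168 × 10^8.
Sum = 1.1303147 × 10^8.
SE = √(1.1303147 × 10^8) = 10632.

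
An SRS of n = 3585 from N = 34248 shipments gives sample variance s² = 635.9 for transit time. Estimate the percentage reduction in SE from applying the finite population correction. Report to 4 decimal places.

f = n/N = 3585/34248 = 0.10467765.
SE_no-fpc = √(s²/n) = 0.42116263; SE_fpc = √((1−f)s²/n) = 0.3985103.
Ratio = √(1−f) = 0.94621475. Reduction = 100·(1 − 0.94621475) = 5.3785%.

5.3785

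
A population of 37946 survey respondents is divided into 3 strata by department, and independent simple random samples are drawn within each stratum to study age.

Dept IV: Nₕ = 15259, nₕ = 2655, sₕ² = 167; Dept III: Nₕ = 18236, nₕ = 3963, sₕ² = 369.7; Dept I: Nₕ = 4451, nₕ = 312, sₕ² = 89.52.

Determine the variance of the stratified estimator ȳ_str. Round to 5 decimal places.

0.02894

Var(ȳ_str) = Σₕ Wₕ²(1 − fₕ)sₕ²/nₕ with Wₕ = Nₕ/N, N = 37946.
Dept IV: Wₕ = 0.40212407; term = 0.40212407²·(1 − 0.17399567)·167/2655 = 0.0084014531.
Dept III: Wₕ = 0.48057766; term = 0.48057766²·(1 − 0.21731739)·369.7/3963 = 0.016863131.
Dept I: Wₕ = 0.11729827; term = 0.11729827²·(1 − 0.07009661)·89.52/312 = 0.0036710178.
Sum = 0.028935602.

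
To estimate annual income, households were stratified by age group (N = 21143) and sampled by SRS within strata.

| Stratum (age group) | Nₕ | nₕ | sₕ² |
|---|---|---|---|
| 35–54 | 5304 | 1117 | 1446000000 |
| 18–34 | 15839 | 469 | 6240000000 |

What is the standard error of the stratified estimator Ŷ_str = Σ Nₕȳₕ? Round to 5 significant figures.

Var(Ŷ_str) = Σₕ Nₕ²(1 − fₕ)sₕ²/nₕ.
35–54: 5304²·(1 − 1117/5304)·1446000000/1117 = 2.8748924 × 10^13.
18–34: 15839²·(1 − 469/15839)·6240000000/469 = 3.2390181 × 10^15.
Sum = 3.267767 × 10^15.
SE = √(3.267767 × 10^15) = 5.7164 × 10^7.

5.7164 × 10^7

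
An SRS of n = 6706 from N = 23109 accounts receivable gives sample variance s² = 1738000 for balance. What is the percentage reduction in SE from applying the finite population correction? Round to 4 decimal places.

f = n/N = 6706/23109 = 0.29018997.
SE_no-fpc = √(s²/n) = 16.098785; SE_fpc = √((1−f)s²/n) = 13.563263.
Ratio = √(1−f) = 0.84250224. Reduction = 100·(1 − 0.84250224) = 15.7498%.

15.7498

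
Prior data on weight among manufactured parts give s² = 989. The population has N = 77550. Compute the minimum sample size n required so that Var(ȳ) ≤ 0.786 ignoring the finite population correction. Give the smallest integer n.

1259

Without fpc, n₀ = s²/D = 989/0.786 = 1258.2697.
Rounding up, n = 1259.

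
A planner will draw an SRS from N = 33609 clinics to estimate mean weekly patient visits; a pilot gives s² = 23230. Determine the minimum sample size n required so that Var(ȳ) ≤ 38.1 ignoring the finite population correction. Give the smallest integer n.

Without fpc, n₀ = s²/D = 23230/38.1 = 609.7113.
Rounding up, n = 610.

610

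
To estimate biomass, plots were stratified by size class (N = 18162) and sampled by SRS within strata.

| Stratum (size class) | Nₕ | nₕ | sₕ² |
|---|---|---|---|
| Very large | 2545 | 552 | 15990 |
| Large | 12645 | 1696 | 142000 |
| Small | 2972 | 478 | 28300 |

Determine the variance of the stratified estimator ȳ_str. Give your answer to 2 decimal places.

36.92

Var(ȳ_str) = Σₕ Wₕ²(1 − fₕ)sₕ²/nₕ with Wₕ = Nₕ/N, N = 18162.
Very large: Wₕ = 0.14012774; term = 0.14012774²·(1 − 0.21689587)·15990/552 = 0.44542761.
Large: Wₕ = 0.69623389; term = 0.69623389²·(1 − 0.13412416)·142000/1696 = 35.142159.
Small: Wₕ = 0.16363837; term = 0.16363837²·(1 − 0.16083445)·28300/478 = 1.3303823.
Sum = 36.917969.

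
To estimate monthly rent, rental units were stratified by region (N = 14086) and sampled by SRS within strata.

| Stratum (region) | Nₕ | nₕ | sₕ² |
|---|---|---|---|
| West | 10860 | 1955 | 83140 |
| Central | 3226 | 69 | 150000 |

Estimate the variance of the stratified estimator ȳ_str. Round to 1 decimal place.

132.3

Var(ȳ_str) = Σₕ Wₕ²(1 − fₕ)sₕ²/nₕ with Wₕ = Nₕ/N, N = 14086.
West: Wₕ = 0.77097828; term = 0.77097828²·(1 − 0.18001842)·83140/1955 = 20.727725.
Central: Wₕ = 0.22902172; term = 0.22902172²·(1 − 0.02138872)·150000/69 = 111.58498.
Sum = 132.31271.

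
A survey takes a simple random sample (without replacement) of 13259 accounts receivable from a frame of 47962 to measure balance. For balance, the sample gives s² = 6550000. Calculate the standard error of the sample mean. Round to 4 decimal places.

Under SRS without replacement, Var(ȳ) = (1 − f)·s²/n with f = n/N = 13259/47962 = 0.27644802.
Var(ȳ) = (1 − 0.27644802)·6550000/13259 = 0.72355198·494.00407 = 357.43762.
SE(ȳ) = √(357.43762) = 18.9060.

18.9060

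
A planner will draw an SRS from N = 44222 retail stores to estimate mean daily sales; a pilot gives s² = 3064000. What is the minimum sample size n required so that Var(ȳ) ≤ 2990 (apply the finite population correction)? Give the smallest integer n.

Without fpc, n₀ = s²/D = 3064000/2990 = 1024.7492.
With fpc, (1 − n/N)·s²/n ≤ D requires n ≥ n₀/(1 + n₀/N) = 1024.7492/(1 + 1024.7492/44222) = 1001.5407.
Rounding up, n = 1002.

1002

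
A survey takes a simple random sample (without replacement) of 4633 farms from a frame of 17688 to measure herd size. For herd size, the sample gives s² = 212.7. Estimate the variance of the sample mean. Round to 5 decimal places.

0.03388

Under SRS without replacement, Var(ȳ) = (1 − f)·s²/n with f = n/N = 4633/17688 = 0.26192899.
Var(ȳ) = (1 − 0.26192899)·212.7/4633 = 0.73807101·0.045909778 = 0.033884676.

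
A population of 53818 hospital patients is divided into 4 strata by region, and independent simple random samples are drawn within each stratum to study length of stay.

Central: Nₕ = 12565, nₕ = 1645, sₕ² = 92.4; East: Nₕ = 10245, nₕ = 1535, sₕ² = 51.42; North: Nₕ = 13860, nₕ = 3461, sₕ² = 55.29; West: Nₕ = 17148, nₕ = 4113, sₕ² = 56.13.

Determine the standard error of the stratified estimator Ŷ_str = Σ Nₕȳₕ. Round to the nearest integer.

Var(Ŷ_str) = Σₕ Nₕ²(1 − fₕ)sₕ²/nₕ.
Central: 12565²·(1 − 1645/12565)·92.4/1645 = 7.7071037 × 10^6.
East: 10245²·(1 − 1535/10245)·51.42/1535 = 2.989192 × 10^6.
North: 13860²·(1 − 3461/13860)·55.29/3461 = 2.3025008 × 10^6.
West: 17148²·(1 − 4113/17148)·56.13/4113 = 3.0504285 × 10^6.
Sum = 1.6049225 × 10^7.
SE = √(1.6049225 × 10^7) = 4006.

4006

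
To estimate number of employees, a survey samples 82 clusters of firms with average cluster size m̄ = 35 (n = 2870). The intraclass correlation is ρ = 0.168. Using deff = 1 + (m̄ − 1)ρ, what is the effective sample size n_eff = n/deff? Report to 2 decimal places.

deff = 1 + (35 − 1)·0.168 = 1 + 5.712 = 6.712.
n_eff = 2870 / 6.712 = 427.59.

427.59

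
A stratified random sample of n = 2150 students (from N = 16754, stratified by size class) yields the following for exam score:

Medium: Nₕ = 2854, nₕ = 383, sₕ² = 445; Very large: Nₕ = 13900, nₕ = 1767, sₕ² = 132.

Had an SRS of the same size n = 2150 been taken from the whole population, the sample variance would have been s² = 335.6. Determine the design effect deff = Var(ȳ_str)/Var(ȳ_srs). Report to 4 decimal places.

0.5444

Var(ȳ_str) = Σ Wₕ²(1−fₕ)sₕ²/nₕ with Wₕ = Nₕ/16754:
  Medium: (2854/16754)²·(1−383/2854)·445/383 = 0.029191131
  Very large: (13900/16754)²·(1−1767/13900)·132/1767 = 0.044883153
  → Var(ȳ_str) = 0.074074284.
Var(ȳ_srs) = (1 − 2150/16754)·335.6/2150 = 0.13606199.
deff = 0.074074284 / 0.13606199 = 0.5444.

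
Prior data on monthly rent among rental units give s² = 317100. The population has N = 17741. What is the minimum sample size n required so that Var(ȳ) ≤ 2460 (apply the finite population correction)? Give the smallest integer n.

Without fpc, n₀ = s²/D = 317100/2460 = 128.9024.
With fpc, (1 − n/N)·s²/n ≤ D requires n ≥ n₀/(1 + n₀/N) = 128.9024/(1 + 128.9024/17741) = 127.9726.
Rounding up, n = 128.

128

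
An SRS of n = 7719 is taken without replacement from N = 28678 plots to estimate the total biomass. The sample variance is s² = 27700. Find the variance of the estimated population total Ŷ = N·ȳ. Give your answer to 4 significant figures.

Var(Ŷ) = N²·Var(ȳ) = N²·(1 − n/N)·s²/n.
f = 7719/28678 = 0.26916103; Var(ȳ) = 0.73083897·27700/7719 = 2.6226505.
Var(Ŷ) = 28678² · 2.6226505 = 2.1569404 × 10^9.

2.157 × 10^9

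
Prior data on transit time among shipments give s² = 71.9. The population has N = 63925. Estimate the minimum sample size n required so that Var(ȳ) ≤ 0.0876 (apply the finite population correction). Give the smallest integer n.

Without fpc, n₀ = s²/D = 71.9/0.0876 = 820.7763.
With fpc, (1 − n/N)·s²/n ≤ D requires n ≥ n₀/(1 + n₀/N) = 820.7763/(1 + 820.7763/63925) = 810.3714.
Rounding up, n = 811.

811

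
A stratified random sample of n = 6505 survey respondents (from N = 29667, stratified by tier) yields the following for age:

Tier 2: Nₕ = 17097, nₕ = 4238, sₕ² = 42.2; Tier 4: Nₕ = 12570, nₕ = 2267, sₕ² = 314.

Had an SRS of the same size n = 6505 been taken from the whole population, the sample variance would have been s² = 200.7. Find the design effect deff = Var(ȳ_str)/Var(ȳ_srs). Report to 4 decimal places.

Var(ȳ_str) = Σ Wₕ²(1−fₕ)sₕ²/nₕ with Wₕ = Nₕ/29667:
  Tier 2: (17097/29667)²·(1−4238/17097)·42.2/4238 = 0.0024873182
  Tier 4: (12570/29667)²·(1−2267/12570)·314/2267 = 0.020381204
  → Var(ȳ_str) = 0.022868522.
Var(ȳ_srs) = (1 − 6505/29667)·200.7/6505 = 0.024088097.
deff = 0.022868522 / 0.024088097 = 0.9494.

0.9494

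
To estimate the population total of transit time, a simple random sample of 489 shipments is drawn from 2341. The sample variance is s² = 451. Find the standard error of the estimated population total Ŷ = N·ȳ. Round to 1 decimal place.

1999.7

Var(Ŷ) = N²·Var(ȳ) = N²·(1 − n/N)·s²/n.
f = 489/2341 = 0.20888509; Var(ȳ) = 0.79111491·451/489 = 0.72963768.
Var(Ŷ) = 2341² · 0.72963768 = 3.9986195 × 10^6.
SE(Ŷ) = √(3.9986195 × 10^6) = 1999.7.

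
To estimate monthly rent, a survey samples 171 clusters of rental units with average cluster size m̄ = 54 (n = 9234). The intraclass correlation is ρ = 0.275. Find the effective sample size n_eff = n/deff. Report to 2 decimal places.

592.87

deff = 1 + (54 − 1)·0.275 = 1 + 14.575 = 15.575.
n_eff = 9234 / 15.575 = 592.87.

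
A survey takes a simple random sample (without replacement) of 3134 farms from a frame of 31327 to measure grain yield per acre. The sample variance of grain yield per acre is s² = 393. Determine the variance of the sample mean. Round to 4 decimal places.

0.1129

Under SRS without replacement, Var(ȳ) = (1 − f)·s²/n with f = n/N = 3134/31327 = 0.10004150.
Var(ȳ) = (1 − 0.10004150)·393/3134 = 0.89995850·0.12539885 = 0.11285376.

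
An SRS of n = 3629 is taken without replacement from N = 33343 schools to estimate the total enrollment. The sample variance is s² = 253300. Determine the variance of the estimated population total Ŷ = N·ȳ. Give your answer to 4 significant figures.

6.915 × 10^10

Var(Ŷ) = N²·Var(ȳ) = N²·(1 − n/N)·s²/n.
f = 3629/33343 = 0.10883844; Var(ȳ) = 0.89116156·253300/3629 = 62.202046.
Var(Ŷ) = 33343² · 62.202046 = 6.9153476 × 10^10.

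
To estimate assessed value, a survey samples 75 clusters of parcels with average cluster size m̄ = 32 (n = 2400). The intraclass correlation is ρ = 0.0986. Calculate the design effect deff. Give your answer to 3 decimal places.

deff = 1 + (32 − 1)·0.0986 = 1 + 3.0566 = 4.0566.

4.057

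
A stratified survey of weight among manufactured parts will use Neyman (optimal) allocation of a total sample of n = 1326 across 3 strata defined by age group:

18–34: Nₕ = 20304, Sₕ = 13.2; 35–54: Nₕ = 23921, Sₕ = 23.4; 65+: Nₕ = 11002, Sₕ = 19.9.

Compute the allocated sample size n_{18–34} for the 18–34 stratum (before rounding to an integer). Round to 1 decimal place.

Neyman allocation: nₕ = n·NₕSₕ / Σⱼ NⱼSⱼ.
Σ NⱼSⱼ = 20304·13.2 + 23921·23.4 + 11002·19.9 = 1.046704 × 10^6.
n_{18–34} = 1326·20304·13.2 / (1.046704 × 10^6) = 339.5.

339.5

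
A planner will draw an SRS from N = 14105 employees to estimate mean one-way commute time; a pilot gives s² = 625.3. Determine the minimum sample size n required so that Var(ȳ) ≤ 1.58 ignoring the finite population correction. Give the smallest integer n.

396

Without fpc, n₀ = s²/D = 625.3/1.58 = 395.7595.
Rounding up, n = 396.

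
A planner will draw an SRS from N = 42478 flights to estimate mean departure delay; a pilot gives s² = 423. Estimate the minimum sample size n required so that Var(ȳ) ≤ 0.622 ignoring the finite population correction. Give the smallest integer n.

Without fpc, n₀ = s²/D = 423/0.622 = 680.0643.
Rounding up, n = 681.

681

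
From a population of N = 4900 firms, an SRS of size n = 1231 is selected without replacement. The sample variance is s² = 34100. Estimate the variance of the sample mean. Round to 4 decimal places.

Under SRS without replacement, Var(ȳ) = (1 − f)·s²/n with f = n/N = 1231/4900 = 0.25122449.
Var(ȳ) = (1 − 0.25122449)·34100/1231 = 0.74877551·27.701056 = 20.741872.

20.7419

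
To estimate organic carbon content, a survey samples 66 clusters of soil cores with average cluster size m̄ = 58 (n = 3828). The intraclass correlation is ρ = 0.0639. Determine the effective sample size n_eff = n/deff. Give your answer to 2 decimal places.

deff = 1 + (58 − 1)·0.0639 = 1 + 3.6423 = 4.6423.
n_eff = 3828 / 4.6423 = 824.59.

824.59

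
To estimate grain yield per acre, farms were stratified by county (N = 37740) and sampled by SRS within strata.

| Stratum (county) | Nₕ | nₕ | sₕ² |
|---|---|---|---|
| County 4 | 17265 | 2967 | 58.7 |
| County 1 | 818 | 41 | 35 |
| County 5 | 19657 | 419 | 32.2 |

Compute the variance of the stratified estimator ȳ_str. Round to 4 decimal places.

Var(ȳ_str) = Σₕ Wₕ²(1 − fₕ)sₕ²/nₕ with Wₕ = Nₕ/N, N = 37740.
County 4: Wₕ = 0.45747218; term = 0.45747218²·(1 − 0.17185056)·58.7/2967 = 0.0034289302.
County 1: Wₕ = 0.02167462; term = 0.02167462²·(1 − 0.05012225)·35/41 = 3.8093837 × 10^-4.
County 5: Wₕ = 0.52085321; term = 0.52085321²·(1 − 0.02131556)·32.2/419 = 0.020403995.
Sum = 0.024213864.

0.0242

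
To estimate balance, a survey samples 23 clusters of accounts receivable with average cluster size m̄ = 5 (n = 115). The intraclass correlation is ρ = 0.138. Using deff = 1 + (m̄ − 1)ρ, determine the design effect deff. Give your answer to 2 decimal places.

1.55

deff = 1 + (5 − 1)·0.138 = 1 + 0.552 = 1.552.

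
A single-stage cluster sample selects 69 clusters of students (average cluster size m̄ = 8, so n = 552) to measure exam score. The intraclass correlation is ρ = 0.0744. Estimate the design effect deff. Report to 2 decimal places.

1.52

deff = 1 + (8 − 1)·0.0744 = 1 + 0.5208 = 1.5208.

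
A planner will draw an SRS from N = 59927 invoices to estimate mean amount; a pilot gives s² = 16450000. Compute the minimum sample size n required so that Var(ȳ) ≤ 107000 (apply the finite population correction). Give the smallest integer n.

154

Without fpc, n₀ = s²/D = 16450000/107000 = 153.7383.
With fpc, (1 − n/N)·s²/n ≤ D requires n ≥ n₀/(1 + n₀/N) = 153.7383/(1 + 153.7383/59927) = 153.3449.
Rounding up, n = 154.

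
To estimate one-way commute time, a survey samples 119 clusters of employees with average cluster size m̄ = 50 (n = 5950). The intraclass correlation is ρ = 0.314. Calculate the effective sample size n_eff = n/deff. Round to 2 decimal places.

deff = 1 + (50 − 1)·0.314 = 1 + 15.386 = 16.386.
n_eff = 5950 / 16.386 = 363.11.

363.11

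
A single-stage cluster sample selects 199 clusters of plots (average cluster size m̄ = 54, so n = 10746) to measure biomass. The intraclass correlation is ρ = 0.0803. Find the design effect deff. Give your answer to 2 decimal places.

5.26

deff = 1 + (54 − 1)·0.0803 = 1 + 4.2559 = 5.2559.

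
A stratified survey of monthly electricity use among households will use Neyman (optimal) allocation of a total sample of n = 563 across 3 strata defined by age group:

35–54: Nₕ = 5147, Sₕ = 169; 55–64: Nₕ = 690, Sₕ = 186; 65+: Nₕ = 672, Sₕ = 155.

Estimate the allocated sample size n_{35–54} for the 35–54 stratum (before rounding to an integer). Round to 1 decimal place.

Neyman allocation: nₕ = n·NₕSₕ / Σⱼ NⱼSⱼ.
Σ NⱼSⱼ = 5147·169 + 690·186 + 672·155 = 1.102343 × 10^6.
n_{35–54} = 563·5147·169 / (1.102343 × 10^6) = 444.3.

444.3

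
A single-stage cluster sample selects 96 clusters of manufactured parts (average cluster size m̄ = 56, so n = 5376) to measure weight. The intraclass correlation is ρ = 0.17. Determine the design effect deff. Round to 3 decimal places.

deff = 1 + (56 − 1)·0.17 = 1 + 9.35 = 10.35.

10.350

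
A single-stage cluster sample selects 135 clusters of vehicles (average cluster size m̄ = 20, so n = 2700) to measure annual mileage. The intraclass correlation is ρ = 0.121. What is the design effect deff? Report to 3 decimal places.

3.299

deff = 1 + (20 − 1)·0.121 = 1 + 2.299 = 3.299.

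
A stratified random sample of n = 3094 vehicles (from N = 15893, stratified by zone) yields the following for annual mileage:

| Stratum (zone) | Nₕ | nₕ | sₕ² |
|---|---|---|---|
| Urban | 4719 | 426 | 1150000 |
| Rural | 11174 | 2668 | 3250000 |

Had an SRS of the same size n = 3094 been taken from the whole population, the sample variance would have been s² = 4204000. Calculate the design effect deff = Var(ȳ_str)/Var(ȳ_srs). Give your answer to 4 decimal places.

0.6168

Var(ȳ_str) = Σ Wₕ²(1−fₕ)sₕ²/nₕ with Wₕ = Nₕ/15893:
  Urban: (4719/15893)²·(1−426/4719)·1150000/426 = 216.51468
  Rural: (11174/15893)²·(1−2668/11174)·3250000/2668 = 458.37383
  → Var(ȳ_str) = 674.88851.
Var(ȳ_srs) = (1 − 3094/15893)·4204000/3094 = 1094.2399.
deff = 674.88851 / 1094.2399 = 0.6168.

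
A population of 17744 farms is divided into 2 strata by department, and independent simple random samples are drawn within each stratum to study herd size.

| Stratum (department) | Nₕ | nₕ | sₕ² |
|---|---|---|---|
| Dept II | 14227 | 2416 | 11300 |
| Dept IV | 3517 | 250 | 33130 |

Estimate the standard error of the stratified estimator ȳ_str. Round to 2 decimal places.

Var(ȳ_str) = Σₕ Wₕ²(1 − fₕ)sₕ²/nₕ with Wₕ = Nₕ/N, N = 17744.
Dept II: Wₕ = 0.80179216; term = 0.80179216²·(1 − 0.16981795)·11300/2416 = 2.4961947.
Dept IV: Wₕ = 0.19820784; term = 0.19820784²·(1 − 0.07108331)·33130/250 = 4.8361512.
Sum = 7.3323459.
SE = √(7.3323459) = 2.71.

2.71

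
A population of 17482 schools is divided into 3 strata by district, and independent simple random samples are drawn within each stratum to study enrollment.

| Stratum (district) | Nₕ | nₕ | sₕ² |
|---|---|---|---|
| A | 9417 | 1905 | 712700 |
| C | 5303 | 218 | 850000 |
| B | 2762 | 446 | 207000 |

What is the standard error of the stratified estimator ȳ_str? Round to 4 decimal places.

Var(ȳ_str) = Σₕ Wₕ²(1 − fₕ)sₕ²/nₕ with Wₕ = Nₕ/N, N = 17482.
A: Wₕ = 0.53866834; term = 0.53866834²·(1 − 0.20229372)·712700/1905 = 86.595973.
C: Wₕ = 0.30334058; term = 0.30334058²·(1 − 0.04110881)·850000/218 = 344.0272.
B: Wₕ = 0.15799108; term = 0.15799108²·(1 − 0.16147719)·207000/446 = 9.7143889.
Sum = 440.33756.
SE = √(440.33756) = 20.9842.

20.9842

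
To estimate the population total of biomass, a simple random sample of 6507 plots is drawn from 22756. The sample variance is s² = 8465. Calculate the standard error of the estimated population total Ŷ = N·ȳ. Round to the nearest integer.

21932

Var(Ŷ) = N²·Var(ȳ) = N²·(1 − n/N)·s²/n.
f = 6507/22756 = 0.28594656; Var(ȳ) = 0.71405344·8465/6507 = 0.92891691.
Var(Ŷ) = 22756² · 0.92891691 = 4.8102619 × 10^8.
SE(Ŷ) = √(4.8102619 × 10^8) = 21932.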